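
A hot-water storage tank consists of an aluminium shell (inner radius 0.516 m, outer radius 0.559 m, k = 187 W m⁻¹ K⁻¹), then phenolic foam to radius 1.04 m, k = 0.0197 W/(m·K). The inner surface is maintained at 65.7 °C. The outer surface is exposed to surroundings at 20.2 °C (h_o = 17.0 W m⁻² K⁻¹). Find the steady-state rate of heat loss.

Series thermal resistances, inner to outer:
  R_aluminium = (1/0.516 − 1/0.559)/(4πk) = 0.1491/(4π·187) = 6.344×10^-5 K/W
  R_phenolic foam = (1/0.559 − 1/1.04)/(4πk) = 0.8274/(4π·0.0197) = 3.342 K/W
  R_conv,out = 1/(4πr²h) = 1/(4π·1.04²·17.0) = 0.004328 K/W
ΣR = 6.344×10^-5 + 3.342 + 0.004328 = 3.346 K/W
Q = ΔT/ΣR = (65.7 °C − 20.2 °C)/3.346 = 13.6 W

Q = 13.6 W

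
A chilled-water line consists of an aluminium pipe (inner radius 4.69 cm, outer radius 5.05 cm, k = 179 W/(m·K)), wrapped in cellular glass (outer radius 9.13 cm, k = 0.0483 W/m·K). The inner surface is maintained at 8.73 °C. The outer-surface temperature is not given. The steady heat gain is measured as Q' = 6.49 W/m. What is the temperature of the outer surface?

T_out = 21.4 °C

Sum the resistances:
  R'_aluminium = ln(0.0505/0.0469)/(2πk) = 0.07396/(2π·179) = 6.576×10^-5 m·K/W
  R'_cellular glass = ln(0.0913/0.0505)/(2πk) = 0.5922/(2π·0.0483) = 1.951 m·K/W
ΣR = 1.951 m·K/W
ΔT = Q'·ΣR = 6.49 × 1.951 = 12.66 K
Heat flows inward, so T_out = T_in + ΔT = 8.73 + 12.66 = 21.4 °C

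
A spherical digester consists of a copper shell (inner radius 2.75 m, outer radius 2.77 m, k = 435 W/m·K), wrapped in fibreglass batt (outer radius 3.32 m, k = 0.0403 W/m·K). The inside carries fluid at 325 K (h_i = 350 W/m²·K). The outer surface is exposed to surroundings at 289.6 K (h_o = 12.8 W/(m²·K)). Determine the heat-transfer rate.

Series thermal resistances, inner to outer:
  R_conv,in = 1/(4πr²h) = 1/(4π·2.75²·350) = 3.006×10^-5 K/W
  R_copper = (1/2.75 − 1/2.77)/(4πk) = 0.002626/(4π·435) = 4.803×10^-7 K/W
  R_fibreglass batt = (1/2.77 − 1/3.32)/(4πk) = 0.05981/(4π·0.0403) = 0.1181 K/W
  R_conv,out = 1/(4πr²h) = 1/(4π·3.32²·12.8) = 5.640×10^-4 K/W
ΣR = 3.006×10^-5 + 4.803×10^-7 + 0.1181 + 5.640×10^-4 = 0.1187 K/W
Q = ΔT/ΣR = (325 K − 289.6 K)/0.1187 = 298 W

Q = 298 W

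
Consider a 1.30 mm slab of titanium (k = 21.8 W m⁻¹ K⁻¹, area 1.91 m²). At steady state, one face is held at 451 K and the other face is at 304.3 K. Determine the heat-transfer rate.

Q = kA·ΔT/L = 21.8 × 1.91 × |451 K − 304.3 K| / 0.00130 = 4.70×10^6 W

Q = 4.70×10^6 W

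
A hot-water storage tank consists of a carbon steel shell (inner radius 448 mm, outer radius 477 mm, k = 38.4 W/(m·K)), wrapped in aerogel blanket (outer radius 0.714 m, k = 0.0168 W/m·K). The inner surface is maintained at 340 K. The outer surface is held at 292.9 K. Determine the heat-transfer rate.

Treat each layer as a resistance in series:
  R_carbon steel = (1/0.448 − 1/0.477)/(4πk) = 0.1357/(4π·38.4) = 2.812×10^-4 K/W
  R_aerogel blanket = (1/0.477 − 1/0.714)/(4πk) = 0.6959/(4π·0.0168) = 3.296 K/W
ΣR = 2.812×10^-4 + 3.296 = 3.296 K/W
Q = ΔT/ΣR = (340 K − 292.9 K)/3.296 = 14.3 W

Q = 14.3 W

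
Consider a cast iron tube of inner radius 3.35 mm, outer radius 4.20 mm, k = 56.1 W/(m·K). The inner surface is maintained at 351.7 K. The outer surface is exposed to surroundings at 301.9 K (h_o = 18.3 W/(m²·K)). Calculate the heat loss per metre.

Q' = 24.0 W/m

Treat each layer as a resistance in series:
  R'_cast iron = ln(0.00420/0.00335)/(2πk) = 0.2261/(2π·56.1) = 6.415×10^-4 m·K/W
  R'_conv,out = 1/(2πr h) = 1/(2π·0.00420·18.3) = 2.071 m·K/W
ΣR = 6.415×10^-4 + 2.071 = 2.072 m·K/W
Q' = ΔT/ΣR = (351.7 K − 301.9 K)/2.072 = 24.0 W/m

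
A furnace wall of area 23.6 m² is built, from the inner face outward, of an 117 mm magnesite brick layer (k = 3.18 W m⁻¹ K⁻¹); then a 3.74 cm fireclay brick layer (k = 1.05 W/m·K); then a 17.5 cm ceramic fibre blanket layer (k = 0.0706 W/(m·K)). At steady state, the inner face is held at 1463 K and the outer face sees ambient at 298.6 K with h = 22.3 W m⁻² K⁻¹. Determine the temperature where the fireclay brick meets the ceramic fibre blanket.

Treat each layer as a resistance in series:
  R_magnesite brick = L/(kA) = 0.117/(3.18·23.6) = 0.001559 K/W
  R_fireclay brick = L/(kA) = 0.0374/(1.05·23.6) = 0.001509 K/W
  R_ceramic fibre blanket = L/(kA) = 0.175/(0.0706·23.6) = 0.1050 K/W
  R_conv,out = 1/(hA) = 1/(22.3·23.6) = 0.001900 K/W
ΣR = 0.001559 + 0.001509 + 0.1050 + 0.001900 = 0.1100 K/W
Q = ΔT/ΣR = (1463 K − 298.6 K)/0.1100 = 10590 W
From the inner boundary to the fireclay brick/ceramic fibre blanket interface, ΣR_partial = 0.003068 K/W.
T_interface = T_in − Q·ΣR_partial = 1463 K − (10590)(0.003068) = 1431 K

T = 1431 K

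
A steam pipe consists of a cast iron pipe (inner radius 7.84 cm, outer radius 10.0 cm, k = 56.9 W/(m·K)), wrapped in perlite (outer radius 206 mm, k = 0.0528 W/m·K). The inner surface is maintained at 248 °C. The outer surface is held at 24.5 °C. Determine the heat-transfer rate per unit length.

Q' = 103 W/m

Series thermal resistances, inner to outer:
  R'_cast iron = ln(0.100/0.0784)/(2πk) = 0.2433/(2π·56.9) = 6.807×10^-4 m·K/W
  R'_perlite = ln(0.206/0.100)/(2πk) = 0.7227/(2π·0.0528) = 2.178 m·K/W
ΣR = 6.807×10^-4 + 2.178 = 2.179 m·K/W
Q' = ΔT/ΣR = (248 °C − 24.5 °C)/2.179 = 103 W/m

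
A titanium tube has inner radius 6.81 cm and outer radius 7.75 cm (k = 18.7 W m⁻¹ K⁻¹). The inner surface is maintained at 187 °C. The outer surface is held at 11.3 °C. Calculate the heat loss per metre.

Q' = 1.60×10^5 W/m

Q' = 2πk·ΔT/ln(r₂/r₁) = 2π × 18.7 × 175.7 / ln(0.0775/0.0681) = 1.60×10^5 W/m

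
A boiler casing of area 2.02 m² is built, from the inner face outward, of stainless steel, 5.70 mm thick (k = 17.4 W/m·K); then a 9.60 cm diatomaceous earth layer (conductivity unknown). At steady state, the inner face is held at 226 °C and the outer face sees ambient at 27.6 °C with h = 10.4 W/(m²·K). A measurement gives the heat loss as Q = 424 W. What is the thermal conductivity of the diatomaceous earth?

ΣR = ΔT/Q = |226 − 27.6|/424 = 0.4679 K/W
Known resistances:
  R_stainless steel = L/(kA) = 0.00570/(17.4·2.02) = 1.622×10^-4 K/W
  R_conv,out = 1/(hA) = 1/(10.4·2.02) = 0.04760 K/W
R_diatomaceous earth = ΣR − ΣR_known = 0.4679 − 0.04776 = 0.4201 K/W
L/(kA) = 0.4201 ⇒ k = 0.0960/(0.4201·2.02) = 0.113 W/m·K

k = 0.113 W/m·K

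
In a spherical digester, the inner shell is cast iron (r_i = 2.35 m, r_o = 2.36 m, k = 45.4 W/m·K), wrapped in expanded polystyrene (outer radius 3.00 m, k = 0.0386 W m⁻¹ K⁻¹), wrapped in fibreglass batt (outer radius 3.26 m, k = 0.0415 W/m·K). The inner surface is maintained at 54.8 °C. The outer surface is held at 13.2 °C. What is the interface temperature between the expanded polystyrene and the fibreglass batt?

Series thermal resistances, inner to outer:
  R_cast iron = (1/2.35 − 1/2.36)/(4πk) = 0.001803/(4π·45.4) = 3.160×10^-6 K/W
  R_expanded polystyrene = (1/2.36 − 1/3.00)/(4πk) = 0.09040/(4π·0.0386) = 0.1864 K/W
  R_fibreglass batt = (1/3.00 − 1/3.26)/(4πk) = 0.02658/(4π·0.0415) = 0.05098 K/W
ΣR = 3.160×10^-6 + 0.1864 + 0.05098 = 0.2374 K/W
Q = ΔT/ΣR = (54.8 °C − 13.2 °C)/0.2374 = 175.2 W
From the inner boundary to the expanded polystyrene/fibreglass batt interface, ΣR_partial = 0.1864 K/W.
T_interface = T_in − Q·ΣR_partial = 54.8 °C − (175.2)(0.1864) = 22.1 °C

T = 22.1 °C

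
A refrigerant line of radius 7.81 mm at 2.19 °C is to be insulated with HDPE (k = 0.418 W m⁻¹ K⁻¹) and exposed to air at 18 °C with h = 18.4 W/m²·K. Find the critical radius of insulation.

r_cr = 2.27 cm

For a cylinder, r_cr = k_ins/h = 0.418/18.4 = 0.0227 m = 2.27 cm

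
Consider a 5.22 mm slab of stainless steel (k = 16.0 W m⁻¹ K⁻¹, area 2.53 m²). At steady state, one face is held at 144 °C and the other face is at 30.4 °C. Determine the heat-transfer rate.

Q = 881 kW

Q = kA·ΔT/L = 16.0 × 2.53 × |144 °C − 30.4 °C| / 0.00522 = 8.81×10^5 W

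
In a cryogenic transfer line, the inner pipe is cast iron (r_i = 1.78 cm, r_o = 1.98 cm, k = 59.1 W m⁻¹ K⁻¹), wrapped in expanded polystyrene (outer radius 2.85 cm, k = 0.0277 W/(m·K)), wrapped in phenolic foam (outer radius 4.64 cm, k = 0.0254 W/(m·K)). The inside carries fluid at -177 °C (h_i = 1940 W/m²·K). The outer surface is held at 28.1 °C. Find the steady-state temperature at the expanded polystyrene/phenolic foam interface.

T = -93.5 °C

Treat each layer as a resistance in series:
  R'_conv,in = 1/(2πr h) = 1/(2π·0.0178·1940) = 0.004609 m·K/W
  R'_cast iron = ln(0.0198/0.0178)/(2πk) = 0.1065/(2π·59.1) = 2.868×10^-4 m·K/W
  R'_expanded polystyrene = ln(0.0285/0.0198)/(2πk) = 0.3642/(2π·0.0277) = 2.093 m·K/W
  R'_phenolic foam = ln(0.0464/0.0285)/(2πk) = 0.4874/(2π·0.0254) = 3.054 m·K/W
ΣR = 0.004609 + 2.868×10^-4 + 2.093 + 3.054 = 5.152 m·K/W
Q' = ΔT/ΣR = (-177 °C − 28.1 °C)/5.152 = -39.81 W/m
From the inner boundary to the expanded polystyrene/phenolic foam interface, ΣR_partial = 2.098 m·K/W.
T_interface = T_in − Q'·ΣR_partial = -177 °C − (-39.81)(2.098) = -93.5 °C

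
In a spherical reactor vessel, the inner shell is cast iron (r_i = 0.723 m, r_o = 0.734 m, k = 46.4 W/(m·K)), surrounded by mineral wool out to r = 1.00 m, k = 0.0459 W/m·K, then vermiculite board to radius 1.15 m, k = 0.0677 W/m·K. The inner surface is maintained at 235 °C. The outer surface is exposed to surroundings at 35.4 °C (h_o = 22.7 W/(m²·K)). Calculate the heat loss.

Q = 254 W

Resistance network (inner→outer):
  R_cast iron = (1/0.723 − 1/0.734)/(4πk) = 0.02073/(4π·46.4) = 3.555×10^-5 K/W
  R_mineral wool = (1/0.734 − 1/1.00)/(4πk) = 0.3624/(4π·0.0459) = 0.6283 K/W
  R_vermiculite board = (1/1.00 − 1/1.15)/(4πk) = 0.1304/(4π·0.0677) = 0.1533 K/W
  R_conv,out = 1/(4πr²h) = 1/(4π·1.15²·22.7) = 0.002651 K/W
ΣR = 3.555×10^-5 + 0.6283 + 0.1533 + 0.002651 = 0.7843 K/W
Q = ΔT/ΣR = (235 °C − 35.4 °C)/0.7843 = 254 W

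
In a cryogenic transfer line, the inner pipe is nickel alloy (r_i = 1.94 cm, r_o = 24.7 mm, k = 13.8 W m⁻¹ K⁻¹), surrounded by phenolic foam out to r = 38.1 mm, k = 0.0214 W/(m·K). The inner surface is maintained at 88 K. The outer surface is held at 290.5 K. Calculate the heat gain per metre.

Q' = 62.8 W/m

Treat each layer as a resistance in series:
  R'_nickel alloy = ln(0.0247/0.0194)/(2πk) = 0.2415/(2π·13.8) = 0.002786 m·K/W
  R'_phenolic foam = ln(0.0381/0.0247)/(2πk) = 0.4334/(2π·0.0214) = 3.223 m·K/W
ΣR = 0.002786 + 3.223 = 3.226 m·K/W
Q' = ΔT/ΣR = (88 K − 290.5 K)/3.226 = -62.8 W/m
(Negative Q' ⇒ heat flows inward; heat gain = 62.8 W/m.)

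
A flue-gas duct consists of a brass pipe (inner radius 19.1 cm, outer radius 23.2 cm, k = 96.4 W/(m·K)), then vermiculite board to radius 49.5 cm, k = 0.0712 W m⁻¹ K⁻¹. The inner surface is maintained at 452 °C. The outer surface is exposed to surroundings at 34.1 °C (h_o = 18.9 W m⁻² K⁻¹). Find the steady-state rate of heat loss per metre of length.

Series thermal resistances, inner to outer:
  R'_brass = ln(0.232/0.191)/(2πk) = 0.1945/(2π·96.4) = 3.211×10^-4 m·K/W
  R'_vermiculite board = ln(0.495/0.232)/(2πk) = 0.7578/(2π·0.0712) = 1.694 m·K/W
  R'_conv,out = 1/(2πr h) = 1/(2π·0.495·18.9) = 0.01701 m·K/W
ΣR = 3.211×10^-4 + 1.694 + 0.01701 = 1.711 m·K/W
Q' = ΔT/ΣR = (452 °C − 34.1 °C)/1.711 = 244 W/m

Q' = 244 W/m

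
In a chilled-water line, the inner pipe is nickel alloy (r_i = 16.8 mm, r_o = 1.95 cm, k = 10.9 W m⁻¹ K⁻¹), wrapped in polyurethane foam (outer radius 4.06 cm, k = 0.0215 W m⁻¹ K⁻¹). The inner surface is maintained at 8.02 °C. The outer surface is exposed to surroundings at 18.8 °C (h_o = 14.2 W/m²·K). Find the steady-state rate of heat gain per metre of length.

Series thermal resistances, inner to outer:
  R'_nickel alloy = ln(0.0195/0.0168)/(2πk) = 0.1490/(2π·10.9) = 0.002176 m·K/W
  R'_polyurethane foam = ln(0.0406/0.0195)/(2πk) = 0.7334/(2π·0.0215) = 5.429 m·K/W
  R'_conv,out = 1/(2πr h) = 1/(2π·0.0406·14.2) = 0.2761 m·K/W
ΣR = 0.002176 + 5.429 + 0.2761 = 5.707 m·K/W
Q' = ΔT/ΣR = (8.02 °C − 18.8 °C)/5.707 = -1.89 W/m
(Negative Q' ⇒ heat flows inward; heat gain = 1.89 W/m.)

Q' = 1.89 W/m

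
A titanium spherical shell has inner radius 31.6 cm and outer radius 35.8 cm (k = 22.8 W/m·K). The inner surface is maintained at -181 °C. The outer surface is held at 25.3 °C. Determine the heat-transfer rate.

Q = 159 kW

Q = 4πk·ΔT/(1/r₁ − 1/r₂) = 4π × 22.8 × 206.3 / (1/0.316 − 1/0.358) = 1.59×10^5 W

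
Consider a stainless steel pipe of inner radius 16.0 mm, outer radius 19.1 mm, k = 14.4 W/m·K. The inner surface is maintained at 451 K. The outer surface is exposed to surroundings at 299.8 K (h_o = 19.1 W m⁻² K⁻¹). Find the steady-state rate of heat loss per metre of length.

Series thermal resistances, inner to outer:
  R'_stainless steel = ln(0.0191/0.0160)/(2πk) = 0.1771/(2π·14.4) = 0.001957 m·K/W
  R'_conv,out = 1/(2πr h) = 1/(2π·0.0191·19.1) = 0.4363 m·K/W
ΣR = 0.001957 + 0.4363 = 0.4383 m·K/W
Q' = ΔT/ΣR = (451 K − 299.8 K)/0.4383 = 345 W/m

Q' = 345 W/m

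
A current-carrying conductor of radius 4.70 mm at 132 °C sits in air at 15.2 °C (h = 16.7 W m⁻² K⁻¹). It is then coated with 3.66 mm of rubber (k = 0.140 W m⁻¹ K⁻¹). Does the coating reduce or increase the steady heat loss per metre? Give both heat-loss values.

Critical radius for a cylinder: r_cr = k/h = 0.00838 m = 0.838 cm.
Outer radius after coating: r₂ = 0.00470 + 0.00366 = 0.00836 m.
Since r₁ < r_cr and r₂ ≤ r_cr, the coating moves toward the maximum at r_cr — heat loss rises.
Bare: R = 1/(2πr₁h) = 2.028 m·K/W; Q = 116.8/2.028 = 57.6 W/m.
Coated: R = R_cond + R_conv = 1.795 m·K/W; Q = 116.8/1.795 = 65.1 W/m.

increases: 57.6 → 65.1 W/m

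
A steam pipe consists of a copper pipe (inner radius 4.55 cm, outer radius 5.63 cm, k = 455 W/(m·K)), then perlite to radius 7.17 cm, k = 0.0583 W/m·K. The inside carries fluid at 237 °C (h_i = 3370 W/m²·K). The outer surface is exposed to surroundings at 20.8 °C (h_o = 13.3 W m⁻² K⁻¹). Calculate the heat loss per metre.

Q' = 261 W/m

Resistance network (inner→outer):
  R'_conv,in = 1/(2πr h) = 1/(2π·0.0455·3370) = 0.001038 m·K/W
  R'_copper = ln(0.0563/0.0455)/(2πk) = 0.2130/(2π·455) = 7.450×10^-5 m·K/W
  R'_perlite = ln(0.0717/0.0563)/(2πk) = 0.2418/(2π·0.0583) = 0.6601 m·K/W
  R'_conv,out = 1/(2πr h) = 1/(2π·0.0717·13.3) = 0.1669 m·K/W
ΣR = 0.001038 + 7.450×10^-5 + 0.6601 + 0.1669 = 0.8281 m·K/W
Q' = ΔT/ΣR = (237 °C − 20.8 °C)/0.8281 = 261 W/m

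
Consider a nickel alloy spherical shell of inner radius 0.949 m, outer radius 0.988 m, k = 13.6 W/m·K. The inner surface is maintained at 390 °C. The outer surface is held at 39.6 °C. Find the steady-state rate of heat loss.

Q = 1.44×10^6 W

Q = 4πk·ΔT/(1/r₁ − 1/r₂) = 4π × 13.6 × 350.4 / (1/0.949 − 1/0.988) = 1.44×10^6 W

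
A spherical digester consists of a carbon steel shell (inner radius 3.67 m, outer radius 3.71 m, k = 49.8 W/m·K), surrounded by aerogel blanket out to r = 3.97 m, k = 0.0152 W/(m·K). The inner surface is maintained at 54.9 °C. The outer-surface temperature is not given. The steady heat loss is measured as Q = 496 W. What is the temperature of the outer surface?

T_out = 9.06 °C

Sum the resistances:
  R_carbon steel = (1/3.67 − 1/3.71)/(4πk) = 0.002938/(4π·49.8) = 4.694×10^-6 K/W
  R_aerogel blanket = (1/3.71 − 1/3.97)/(4πk) = 0.01765/(4π·0.0152) = 0.09242 K/W
ΣR = 0.09242 K/W
ΔT = Q·ΣR = 496 × 0.09242 = 45.84 K
Heat flows outward, so T_out = T_in − ΔT = 54.9 − 45.84 = 9.06 °C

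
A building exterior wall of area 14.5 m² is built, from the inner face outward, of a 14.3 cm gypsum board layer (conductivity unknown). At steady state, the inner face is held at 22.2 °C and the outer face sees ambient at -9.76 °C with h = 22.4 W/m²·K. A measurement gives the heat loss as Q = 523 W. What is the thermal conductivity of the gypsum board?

ΣR = ΔT/Q = |22.2 − -9.76|/523 = 0.06111 K/W
Known resistances:
  R_conv,out = 1/(hA) = 1/(22.4·14.5) = 0.003079 K/W
R_gypsum board = ΣR − ΣR_known = 0.06111 − 0.003079 = 0.05803 K/W
L/(kA) = 0.05803 ⇒ k = 0.143/(0.05803·14.5) = 0.170 W/m·K

k = 0.170 W/m·K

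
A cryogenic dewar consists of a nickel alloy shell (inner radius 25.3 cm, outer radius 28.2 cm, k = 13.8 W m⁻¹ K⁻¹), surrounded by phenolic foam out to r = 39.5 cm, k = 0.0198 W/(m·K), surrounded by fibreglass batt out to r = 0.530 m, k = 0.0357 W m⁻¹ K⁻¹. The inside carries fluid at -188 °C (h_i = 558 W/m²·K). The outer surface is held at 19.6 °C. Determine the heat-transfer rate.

Series thermal resistances, inner to outer:
  R_conv,in = 1/(4πr²h) = 1/(4π·0.253²·558) = 0.002228 K/W
  R_nickel alloy = (1/0.253 − 1/0.282)/(4πk) = 0.4065/(4π·13.8) = 0.002344 K/W
  R_phenolic foam = (1/0.282 − 1/0.395)/(4πk) = 1.014/(4π·0.0198) = 4.077 K/W
  R_fibreglass batt = (1/0.395 − 1/0.530)/(4πk) = 0.6449/(4π·0.0357) = 1.437 K/W
ΣR = 0.002228 + 0.002344 + 4.077 + 1.437 = 5.519 K/W
Q = ΔT/ΣR = (-188 °C − 19.6 °C)/5.519 = -37.6 W
(Negative Q ⇒ heat flows inward; heat gain = 37.6 W.)

Q = 37.6 W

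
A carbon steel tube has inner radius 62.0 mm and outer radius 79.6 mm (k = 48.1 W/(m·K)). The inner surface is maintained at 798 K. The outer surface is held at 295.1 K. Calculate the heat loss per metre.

Q' = 608 kW/m

Q' = 2πk·ΔT/ln(r₂/r₁) = 2π × 48.1 × 502.9 / ln(0.0796/0.0620) = 6.08×10^5 W/m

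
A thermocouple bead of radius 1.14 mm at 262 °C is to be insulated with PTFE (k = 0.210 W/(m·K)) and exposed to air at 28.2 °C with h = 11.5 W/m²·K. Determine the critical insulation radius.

For a sphere, r_cr = 2k_ins/h = 2·0.210/11.5 = 0.0365 m = 3.65 cm

r_cr = 3.65 cm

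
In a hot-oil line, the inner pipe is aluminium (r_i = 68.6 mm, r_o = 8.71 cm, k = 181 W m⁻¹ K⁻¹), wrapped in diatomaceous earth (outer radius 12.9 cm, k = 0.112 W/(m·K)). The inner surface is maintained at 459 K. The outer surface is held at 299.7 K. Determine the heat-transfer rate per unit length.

Q' = 285 W/m

Series thermal resistances, inner to outer:
  R'_aluminium = ln(0.0871/0.0686)/(2πk) = 0.2388/(2π·181) = 2.099×10^-4 m·K/W
  R'_diatomaceous earth = ln(0.129/0.0871)/(2πk) = 0.3928/(2π·0.112) = 0.5581 m·K/W
ΣR = 2.099×10^-4 + 0.5581 = 0.5583 m·K/W
Q' = ΔT/ΣR = (459 K − 299.7 K)/0.5583 = 285 W/m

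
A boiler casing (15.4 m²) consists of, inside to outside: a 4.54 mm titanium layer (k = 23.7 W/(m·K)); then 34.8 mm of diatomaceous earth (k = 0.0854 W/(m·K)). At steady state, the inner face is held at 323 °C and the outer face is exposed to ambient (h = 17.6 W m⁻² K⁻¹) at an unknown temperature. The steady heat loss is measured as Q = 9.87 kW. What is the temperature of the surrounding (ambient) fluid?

T_out = 25.3 °C

Sum the resistances:
  R_titanium = L/(kA) = 0.00454/(23.7·15.4) = 1.244×10^-5 K/W
  R_diatomaceous earth = L/(kA) = 0.0348/(0.0854·15.4) = 0.02646 K/W
  R_conv,out = 1/(hA) = 1/(17.6·15.4) = 0.003689 K/W
ΣR = 0.03016 K/W
ΔT = Q·ΣR = 9870 × 0.03016 = 297.7 K
Heat flows outward, so T_out = T_in − ΔT = 323 − 297.7 = 25.3 °C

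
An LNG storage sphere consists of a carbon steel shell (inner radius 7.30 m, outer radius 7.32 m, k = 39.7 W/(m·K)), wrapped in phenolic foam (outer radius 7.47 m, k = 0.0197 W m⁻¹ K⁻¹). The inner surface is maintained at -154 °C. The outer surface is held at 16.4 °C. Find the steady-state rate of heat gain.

Treat each layer as a resistance in series:
  R_carbon steel = (1/7.30 − 1/7.32)/(4πk) = 3.743×10^-4/(4π·39.7) = 7.502×10^-7 K/W
  R_phenolic foam = (1/7.32 − 1/7.47)/(4πk) = 0.002743/(4π·0.0197) = 0.01108 K/W
ΣR = 7.502×10^-7 + 0.01108 = 0.01108 K/W
Q = ΔT/ΣR = (-154 °C − 16.4 °C)/0.01108 = -15400 W
(Negative Q ⇒ heat flows inward; heat gain = 15400 W.)

Q = 15.4 kW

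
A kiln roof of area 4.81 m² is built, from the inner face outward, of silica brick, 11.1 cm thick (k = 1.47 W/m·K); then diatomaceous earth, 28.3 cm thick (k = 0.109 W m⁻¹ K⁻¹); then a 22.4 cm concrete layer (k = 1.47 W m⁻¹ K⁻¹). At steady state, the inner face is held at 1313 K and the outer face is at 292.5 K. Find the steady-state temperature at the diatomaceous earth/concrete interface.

Resistance network (inner→outer):
  R_silica brick = L/(kA) = 0.111/(1.47·4.81) = 0.01570 K/W
  R_diatomaceous earth = L/(kA) = 0.283/(0.109·4.81) = 0.5398 K/W
  R_concrete = L/(kA) = 0.224/(1.47·4.81) = 0.03168 K/W
ΣR = 0.01570 + 0.5398 + 0.03168 = 0.5872 K/W
Q = ΔT/ΣR = (1313 K − 292.5 K)/0.5872 = 1738 W
From the inner boundary to the diatomaceous earth/concrete interface, ΣR_partial = 0.5555 K/W.
T_interface = T_in − Q·ΣR_partial = 1313 K − (1738)(0.5555) = 348 K

T = 348 K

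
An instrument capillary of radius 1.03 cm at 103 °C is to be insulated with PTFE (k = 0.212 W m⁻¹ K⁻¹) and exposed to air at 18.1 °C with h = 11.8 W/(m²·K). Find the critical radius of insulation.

For a cylinder, r_cr = k_ins/h = 0.212/11.8 = 0.0180 m = 1.80 cm

r_cr = 1.80 cm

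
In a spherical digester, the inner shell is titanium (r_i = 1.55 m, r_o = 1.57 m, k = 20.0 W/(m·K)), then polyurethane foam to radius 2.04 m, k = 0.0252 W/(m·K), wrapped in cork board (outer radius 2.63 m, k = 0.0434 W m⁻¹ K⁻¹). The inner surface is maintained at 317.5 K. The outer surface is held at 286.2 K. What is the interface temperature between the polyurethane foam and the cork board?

T = 295.7 K

Resistance network (inner→outer):
  R_titanium = (1/1.55 − 1/1.57)/(4πk) = 0.008219/(4π·20.0) = 3.270×10^-5 K/W
  R_polyurethane foam = (1/1.57 − 1/2.04)/(4πk) = 0.1467/(4π·0.0252) = 0.4634 K/W
  R_cork board = (1/2.04 − 1/2.63)/(4πk) = 0.1100/(4π·0.0434) = 0.2016 K/W
ΣR = 3.270×10^-5 + 0.4634 + 0.2016 = 0.6650 K/W
Q = ΔT/ΣR = (317.5 K − 286.2 K)/0.6650 = 47.07 W
From the inner boundary to the polyurethane foam/cork board interface, ΣR_partial = 0.4634 K/W.
T_interface = T_in − Q·ΣR_partial = 317.5 K − (47.07)(0.4634) = 295.7 K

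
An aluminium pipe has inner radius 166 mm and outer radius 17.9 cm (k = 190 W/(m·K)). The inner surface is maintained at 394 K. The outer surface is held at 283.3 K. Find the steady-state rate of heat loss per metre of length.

Q' = 2πk·ΔT/ln(r₂/r₁) = 2π × 190 × 110.7 / ln(0.179/0.166) = 1.75×10^6 W/m

Q' = 1.75×10^6 W/m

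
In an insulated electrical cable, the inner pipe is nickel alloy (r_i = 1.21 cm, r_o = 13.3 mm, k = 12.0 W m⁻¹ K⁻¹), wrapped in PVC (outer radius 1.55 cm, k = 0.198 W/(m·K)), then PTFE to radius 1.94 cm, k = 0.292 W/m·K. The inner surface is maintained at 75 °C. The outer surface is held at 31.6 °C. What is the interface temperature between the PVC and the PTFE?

T = 53.1 °C

Treat each layer as a resistance in series:
  R'_nickel alloy = ln(0.0133/0.0121)/(2πk) = 0.09456/(2π·12.0) = 0.001254 m·K/W
  R'_PVC = ln(0.0155/0.0133)/(2πk) = 0.1531/(2π·0.198) = 0.1230 m·K/W
  R'_PTFE = ln(0.0194/0.0155)/(2πk) = 0.2244/(2π·0.292) = 0.1223 m·K/W
ΣR = 0.001254 + 0.1230 + 0.1223 = 0.2466 m·K/W
Q' = ΔT/ΣR = (75 °C − 31.6 °C)/0.2466 = 176.0 W/m
From the inner boundary to the PVC/PTFE interface, ΣR_partial = 0.1243 m·K/W.
T_interface = T_in − Q'·ΣR_partial = 75 °C − (176.0)(0.1243) = 53.1 °C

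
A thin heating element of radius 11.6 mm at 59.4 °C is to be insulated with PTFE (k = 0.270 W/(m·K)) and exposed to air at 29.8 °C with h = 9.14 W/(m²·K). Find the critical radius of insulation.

For a cylinder, r_cr = k_ins/h = 0.270/9.14 = 0.0295 m = 2.95 cm

r_cr = 2.95 cm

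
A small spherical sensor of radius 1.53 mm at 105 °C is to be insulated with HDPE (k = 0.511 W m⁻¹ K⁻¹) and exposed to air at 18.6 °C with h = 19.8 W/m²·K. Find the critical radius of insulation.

r_cr = 5.16 cm

For a sphere, r_cr = 2k_ins/h = 2·0.511/19.8 = 0.0516 m = 5.16 cm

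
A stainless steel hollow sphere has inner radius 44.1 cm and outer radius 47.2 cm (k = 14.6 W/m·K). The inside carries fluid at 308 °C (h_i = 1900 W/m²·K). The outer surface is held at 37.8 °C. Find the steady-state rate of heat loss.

Q = 2.63×10^5 W

Treat each layer as a resistance in series:
  R_conv,in = 1/(4πr²h) = 1/(4π·0.441²·1900) = 2.154×10^-4 K/W
  R_stainless steel = (1/0.441 − 1/0.472)/(4πk) = 0.1489/(4π·14.6) = 8.117×10^-4 K/W
ΣR = 2.154×10^-4 + 8.117×10^-4 = 0.001027 K/W
Q = ΔT/ΣR = (308 °C − 37.8 °C)/0.001027 = 2.63×10^5 W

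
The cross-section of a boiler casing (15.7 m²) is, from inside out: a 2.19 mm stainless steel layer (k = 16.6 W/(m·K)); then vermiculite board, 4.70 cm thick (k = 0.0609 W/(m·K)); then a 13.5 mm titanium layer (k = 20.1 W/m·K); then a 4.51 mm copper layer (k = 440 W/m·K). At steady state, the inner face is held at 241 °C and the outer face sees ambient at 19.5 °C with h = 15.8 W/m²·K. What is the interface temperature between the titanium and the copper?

T = 36.3 °C

Series thermal resistances, inner to outer:
  R_stainless steel = L/(kA) = 0.00219/(16.6·15.7) = 8.403×10^-6 K/W
  R_vermiculite board = L/(kA) = 0.0470/(0.0609·15.7) = 0.04916 K/W
  R_titanium = L/(kA) = 0.0135/(20.1·15.7) = 4.278×10^-5 K/W
  R_copper = L/(kA) = 0.00451/(440·15.7) = 6.529×10^-7 K/W
  R_conv,out = 1/(hA) = 1/(15.8·15.7) = 0.004031 K/W
ΣR = 8.403×10^-6 + 0.04916 + 4.278×10^-5 + 6.529×10^-7 + 0.004031 = 0.05324 K/W
Q = ΔT/ΣR = (241 °C − 19.5 °C)/0.05324 = 4160 W
From the inner boundary to the titanium/copper interface, ΣR_partial = 0.04921 K/W.
T_interface = T_in − Q·ΣR_partial = 241 °C − (4160)(0.04921) = 36.3 °C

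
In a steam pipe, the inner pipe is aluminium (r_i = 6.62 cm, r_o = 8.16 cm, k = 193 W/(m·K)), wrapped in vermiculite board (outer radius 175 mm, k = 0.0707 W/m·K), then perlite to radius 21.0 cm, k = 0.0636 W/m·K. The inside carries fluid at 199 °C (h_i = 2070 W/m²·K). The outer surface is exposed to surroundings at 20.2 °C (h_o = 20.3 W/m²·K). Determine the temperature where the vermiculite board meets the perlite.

Series thermal resistances, inner to outer:
  R'_conv,in = 1/(2πr h) = 1/(2π·0.0662·2070) = 0.001161 m·K/W
  R'_aluminium = ln(0.0816/0.0662)/(2πk) = 0.2091/(2π·193) = 1.725×10^-4 m·K/W
  R'_vermiculite board = ln(0.175/0.0816)/(2πk) = 0.7630/(2π·0.0707) = 1.718 m·K/W
  R'_perlite = ln(0.210/0.175)/(2πk) = 0.1823/(2π·0.0636) = 0.4562 m·K/W
  R'_conv,out = 1/(2πr h) = 1/(2π·0.210·20.3) = 0.03733 m·K/W
ΣR = 0.001161 + 1.725×10^-4 + 1.718 + 0.4562 + 0.03733 = 2.213 m·K/W
Q' = ΔT/ΣR = (199 °C − 20.2 °C)/2.213 = 80.80 W/m
From the inner boundary to the vermiculite board/perlite interface, ΣR_partial = 1.719 m·K/W.
T_interface = T_in − Q'·ΣR_partial = 199 °C − (80.80)(1.719) = 60.1 °C

T = 60.1 °C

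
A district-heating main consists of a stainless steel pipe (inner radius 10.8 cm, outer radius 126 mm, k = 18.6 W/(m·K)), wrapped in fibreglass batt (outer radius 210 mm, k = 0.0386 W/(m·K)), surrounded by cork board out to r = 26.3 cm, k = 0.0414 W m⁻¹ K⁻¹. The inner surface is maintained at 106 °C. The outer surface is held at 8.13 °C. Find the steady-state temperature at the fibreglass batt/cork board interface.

T = 36.6 °C

Series thermal resistances, inner to outer:
  R'_stainless steel = ln(0.126/0.108)/(2πk) = 0.1542/(2π·18.6) = 0.001319 m·K/W
  R'_fibreglass batt = ln(0.210/0.126)/(2πk) = 0.5108/(2π·0.0386) = 2.106 m·K/W
  R'_cork board = ln(0.263/0.210)/(2πk) = 0.2250/(2π·0.0414) = 0.8652 m·K/W
ΣR = 0.001319 + 2.106 + 0.8652 = 2.973 m·K/W
Q' = ΔT/ΣR = (106 °C − 8.13 °C)/2.973 = 32.92 W/m
From the inner boundary to the fibreglass batt/cork board interface, ΣR_partial = 2.107 m·K/W.
T_interface = T_in − Q'·ΣR_partial = 106 °C − (32.92)(2.107) = 36.6 °C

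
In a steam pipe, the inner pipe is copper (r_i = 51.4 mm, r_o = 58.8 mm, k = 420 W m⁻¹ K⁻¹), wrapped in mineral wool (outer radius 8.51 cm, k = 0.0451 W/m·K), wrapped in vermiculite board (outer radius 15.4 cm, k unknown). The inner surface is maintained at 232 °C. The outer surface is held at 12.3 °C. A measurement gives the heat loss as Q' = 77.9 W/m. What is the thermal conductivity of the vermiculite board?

k = 0.0623 W/m·K

ΣR = ΔT/Q' = |232 − 12.3|/77.9 = 2.820 m·K/W
Known resistances:
  R'_copper = ln(0.0588/0.0514)/(2πk) = 0.1345/(2π·420) = 5.097×10^-5 m·K/W
  R'_mineral wool = ln(0.0851/0.0588)/(2πk) = 0.3697/(2π·0.0451) = 1.305 m·K/W
R_vermiculite board = ΣR − ΣR_known = 2.820 − 1.305 = 1.515 m·K/W
ln(r₂/r₁)/(2πk) = 1.515 ⇒ k = 0.5931/(2π·1.515) = 0.0623 W/m·K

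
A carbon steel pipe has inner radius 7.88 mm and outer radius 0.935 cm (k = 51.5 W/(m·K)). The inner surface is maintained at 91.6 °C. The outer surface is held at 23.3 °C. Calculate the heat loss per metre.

Q' = 1.29×10^5 W/m

Q' = 2πk·ΔT/ln(r₂/r₁) = 2π × 51.5 × 68.3 / ln(0.00935/0.00788) = 1.29×10^5 W/m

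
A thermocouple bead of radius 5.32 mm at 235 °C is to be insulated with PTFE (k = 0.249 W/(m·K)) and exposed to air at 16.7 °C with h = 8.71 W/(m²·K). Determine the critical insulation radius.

r_cr = 5.72 cm

For a sphere, r_cr = 2k_ins/h = 2·0.249/8.71 = 0.0572 m = 5.72 cm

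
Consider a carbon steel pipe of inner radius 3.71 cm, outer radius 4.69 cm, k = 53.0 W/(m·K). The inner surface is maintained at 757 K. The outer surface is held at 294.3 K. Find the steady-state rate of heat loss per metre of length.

Q' = 2πk·ΔT/ln(r₂/r₁) = 2π × 53.0 × 462.7 / ln(0.0469/0.0371) = 6.57×10^5 W/m

Q' = 657 kW/m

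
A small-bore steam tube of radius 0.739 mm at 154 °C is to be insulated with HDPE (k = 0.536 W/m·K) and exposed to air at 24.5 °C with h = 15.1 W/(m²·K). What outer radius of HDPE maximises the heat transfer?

r_cr = 3.55 cm

For a cylinder, r_cr = k_ins/h = 0.536/15.1 = 0.0355 m = 3.55 cm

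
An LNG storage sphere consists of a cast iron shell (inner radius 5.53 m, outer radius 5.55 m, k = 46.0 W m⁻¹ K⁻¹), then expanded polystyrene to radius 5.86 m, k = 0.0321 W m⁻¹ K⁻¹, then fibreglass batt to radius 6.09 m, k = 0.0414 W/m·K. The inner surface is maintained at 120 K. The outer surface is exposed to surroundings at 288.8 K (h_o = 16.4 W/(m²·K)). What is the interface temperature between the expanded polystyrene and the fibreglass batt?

Series thermal resistances, inner to outer:
  R_cast iron = (1/5.53 − 1/5.55)/(4πk) = 6.516×10^-4/(4π·46.0) = 1.127×10^-6 K/W
  R_expanded polystyrene = (1/5.55 − 1/5.86)/(4πk) = 0.009532/(4π·0.0321) = 0.02363 K/W
  R_fibreglass batt = (1/5.86 − 1/6.09)/(4πk) = 0.006445/(4π·0.0414) = 0.01239 K/W
  R_conv,out = 1/(4πr²h) = 1/(4π·6.09²·16.4) = 1.308×10^-4 K/W
ΣR = 1.127×10^-6 + 0.02363 + 0.01239 + 1.308×10^-4 = 0.03615 K/W
Q = ΔT/ΣR = (120 K − 288.8 K)/0.03615 = -4669 W
From the inner boundary to the expanded polystyrene/fibreglass batt interface, ΣR_partial = 0.02363 K/W.
T_interface = T_in − Q·ΣR_partial = 120 K − (-4669)(0.02363) = 230.3 K

T = 230.3 K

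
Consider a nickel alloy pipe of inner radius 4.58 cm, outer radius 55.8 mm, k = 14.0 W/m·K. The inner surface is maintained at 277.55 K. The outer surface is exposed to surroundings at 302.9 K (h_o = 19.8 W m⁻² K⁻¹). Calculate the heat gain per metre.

Series thermal resistances, inner to outer:
  R'_nickel alloy = ln(0.0558/0.0458)/(2πk) = 0.1975/(2π·14.0) = 0.002245 m·K/W
  R'_conv,out = 1/(2πr h) = 1/(2π·0.0558·19.8) = 0.1441 m·K/W
ΣR = 0.002245 + 0.1441 = 0.1463 m·K/W
Q' = ΔT/ΣR = (277.55 K − 302.9 K)/0.1463 = -173 W/m
(Negative Q' ⇒ heat flows inward; heat gain = 173 W/m.)

Q' = 173 W/m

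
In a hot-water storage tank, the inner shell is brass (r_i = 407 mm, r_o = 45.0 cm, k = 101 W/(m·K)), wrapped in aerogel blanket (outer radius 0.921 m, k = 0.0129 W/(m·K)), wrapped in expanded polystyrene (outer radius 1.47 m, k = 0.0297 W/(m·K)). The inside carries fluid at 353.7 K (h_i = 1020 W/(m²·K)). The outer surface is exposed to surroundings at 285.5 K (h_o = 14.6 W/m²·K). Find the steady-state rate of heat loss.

Treat each layer as a resistance in series:
  R_conv,in = 1/(4πr²h) = 1/(4π·0.407²·1020) = 4.710×10^-4 K/W
  R_brass = (1/0.407 − 1/0.450)/(4πk) = 0.2348/(4π·101) = 1.850×10^-4 K/W
  R_aerogel blanket = (1/0.450 − 1/0.921)/(4πk) = 1.136/(4π·0.0129) = 7.011 K/W
  R_expanded polystyrene = (1/0.921 − 1/1.47)/(4πk) = 0.4055/(4π·0.0297) = 1.086 K/W
  R_conv,out = 1/(4πr²h) = 1/(4π·1.47²·14.6) = 0.002522 K/W
ΣR = 4.710×10^-4 + 1.850×10^-4 + 7.011 + 1.086 + 0.002522 = 8.100 K/W
Q = ΔT/ΣR = (353.7 K − 285.5 K)/8.100 = 8.42 W

Q = 8.42 W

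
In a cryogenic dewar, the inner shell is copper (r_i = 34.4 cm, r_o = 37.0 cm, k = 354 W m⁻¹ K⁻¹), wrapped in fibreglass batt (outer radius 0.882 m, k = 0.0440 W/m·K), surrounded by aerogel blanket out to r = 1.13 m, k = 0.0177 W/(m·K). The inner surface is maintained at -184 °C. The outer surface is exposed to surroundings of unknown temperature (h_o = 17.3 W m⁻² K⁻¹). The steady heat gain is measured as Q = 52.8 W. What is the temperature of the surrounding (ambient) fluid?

T_out = 25.1 °C

Sum the resistances:
  R_copper = (1/0.344 − 1/0.370)/(4πk) = 0.2043/(4π·354) = 4.592×10^-5 K/W
  R_fibreglass batt = (1/0.370 − 1/0.882)/(4πk) = 1.569/(4π·0.0440) = 2.838 K/W
  R_aerogel blanket = (1/0.882 − 1/1.13)/(4πk) = 0.2488/(4π·0.0177) = 1.119 K/W
  R_conv,out = 1/(4πr²h) = 1/(4π·1.13²·17.3) = 0.003602 K/W
ΣR = 3.960 K/W
ΔT = Q·ΣR = 52.8 × 3.960 = 209.1 K
Heat flows inward, so T_out = T_in + ΔT = -184 + 209.1 = 25.1 °C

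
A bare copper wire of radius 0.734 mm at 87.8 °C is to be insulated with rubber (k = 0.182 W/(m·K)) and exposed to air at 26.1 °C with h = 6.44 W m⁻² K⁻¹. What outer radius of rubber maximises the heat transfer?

For a cylinder, r_cr = k_ins/h = 0.182/6.44 = 0.0283 m = 2.83 cm

r_cr = 2.83 cm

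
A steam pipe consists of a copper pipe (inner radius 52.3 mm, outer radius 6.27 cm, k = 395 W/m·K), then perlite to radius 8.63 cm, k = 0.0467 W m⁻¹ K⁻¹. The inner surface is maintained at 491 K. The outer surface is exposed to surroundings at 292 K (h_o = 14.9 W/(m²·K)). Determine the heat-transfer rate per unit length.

Resistance network (inner→outer):
  R'_copper = ln(0.0627/0.0523)/(2πk) = 0.1814/(2π·395) = 7.308×10^-5 m·K/W
  R'_perlite = ln(0.0863/0.0627)/(2πk) = 0.3195/(2π·0.0467) = 1.089 m·K/W
  R'_conv,out = 1/(2πr h) = 1/(2π·0.0863·14.9) = 0.1238 m·K/W
ΣR = 7.308×10^-5 + 1.089 + 0.1238 = 1.213 m·K/W
Q' = ΔT/ΣR = (491 K − 292 K)/1.213 = 164 W/m

Q' = 164 W/m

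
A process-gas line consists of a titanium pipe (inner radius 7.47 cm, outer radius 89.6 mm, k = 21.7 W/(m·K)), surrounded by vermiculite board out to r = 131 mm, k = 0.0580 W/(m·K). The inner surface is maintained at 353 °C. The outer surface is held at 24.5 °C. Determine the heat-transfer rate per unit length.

Treat each layer as a resistance in series:
  R'_titanium = ln(0.0896/0.0747)/(2πk) = 0.1819/(2π·21.7) = 0.001334 m·K/W
  R'_vermiculite board = ln(0.131/0.0896)/(2πk) = 0.3798/(2π·0.0580) = 1.042 m·K/W
ΣR = 0.001334 + 1.042 = 1.043 m·K/W
Q' = ΔT/ΣR = (353 °C − 24.5 °C)/1.043 = 315 W/m

Q' = 315 W/m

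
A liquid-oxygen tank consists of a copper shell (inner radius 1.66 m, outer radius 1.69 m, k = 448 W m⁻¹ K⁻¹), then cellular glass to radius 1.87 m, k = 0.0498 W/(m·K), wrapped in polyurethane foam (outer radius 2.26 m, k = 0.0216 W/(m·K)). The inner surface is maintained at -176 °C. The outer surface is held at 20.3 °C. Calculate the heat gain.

Series thermal resistances, inner to outer:
  R_copper = (1/1.66 − 1/1.69)/(4πk) = 0.01069/(4π·448) = 1.899×10^-6 K/W
  R_cellular glass = (1/1.69 − 1/1.87)/(4πk) = 0.05696/(4π·0.0498) = 0.09101 K/W
  R_polyurethane foam = (1/1.87 − 1/2.26)/(4πk) = 0.09228/(4π·0.0216) = 0.3400 K/W
ΣR = 1.899×10^-6 + 0.09101 + 0.3400 = 0.4310 K/W
Q = ΔT/ΣR = (-176 °C − 20.3 °C)/0.4310 = -455 W
(Negative Q ⇒ heat flows inward; heat gain = 455 W.)

Q = 455 W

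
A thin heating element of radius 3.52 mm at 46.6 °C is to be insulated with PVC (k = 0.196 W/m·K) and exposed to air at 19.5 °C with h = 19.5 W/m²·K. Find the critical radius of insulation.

r_cr = 1.01 cm

For a cylinder, r_cr = k_ins/h = 0.196/19.5 = 0.0101 m = 1.01 cm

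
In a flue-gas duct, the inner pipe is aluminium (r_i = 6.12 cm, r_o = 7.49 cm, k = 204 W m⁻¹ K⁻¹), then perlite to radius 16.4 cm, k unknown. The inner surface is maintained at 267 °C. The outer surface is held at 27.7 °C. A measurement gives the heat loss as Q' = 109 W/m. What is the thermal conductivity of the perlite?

k = 0.0568 W/m·K

ΣR = ΔT/Q' = |267 − 27.7|/109 = 2.195 m·K/W
Known resistances:
  R'_aluminium = ln(0.0749/0.0612)/(2πk) = 0.2020/(2π·204) = 1.576×10^-4 m·K/W
R_perlite = ΣR − ΣR_known = 2.195 − 1.576×10^-4 = 2.195 m·K/W
ln(r₂/r₁)/(2πk) = 2.195 ⇒ k = 0.7837/(2π·2.195) = 0.0568 W/m·K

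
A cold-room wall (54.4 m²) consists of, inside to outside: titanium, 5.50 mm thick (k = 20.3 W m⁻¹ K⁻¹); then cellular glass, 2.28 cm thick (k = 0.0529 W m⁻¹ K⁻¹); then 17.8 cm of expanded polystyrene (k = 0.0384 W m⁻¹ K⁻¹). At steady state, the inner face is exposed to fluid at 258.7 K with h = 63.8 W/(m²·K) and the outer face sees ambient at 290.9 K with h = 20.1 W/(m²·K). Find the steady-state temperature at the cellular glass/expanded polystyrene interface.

T = 261.5 K

Series thermal resistances, inner to outer:
  R_conv,in = 1/(hA) = 1/(63.8·54.4) = 2.881×10^-4 K/W
  R_titanium = L/(kA) = 0.00550/(20.3·54.4) = 4.980×10^-6 K/W
  R_cellular glass = L/(kA) = 0.0228/(0.0529·54.4) = 0.007923 K/W
  R_expanded polystyrene = L/(kA) = 0.178/(0.0384·54.4) = 0.08521 K/W
  R_conv,out = 1/(hA) = 1/(20.1·54.4) = 9.145×10^-4 K/W
ΣR = 2.881×10^-4 + 4.980×10^-6 + 0.007923 + 0.08521 + 9.145×10^-4 = 0.09434 K/W
Q = ΔT/ΣR = (258.7 K − 290.9 K)/0.09434 = -341.3 W
From the inner boundary to the cellular glass/expanded polystyrene interface, ΣR_partial = 0.008216 K/W.
T_interface = T_in − Q·ΣR_partial = 258.7 K − (-341.3)(0.008216) = 261.5 K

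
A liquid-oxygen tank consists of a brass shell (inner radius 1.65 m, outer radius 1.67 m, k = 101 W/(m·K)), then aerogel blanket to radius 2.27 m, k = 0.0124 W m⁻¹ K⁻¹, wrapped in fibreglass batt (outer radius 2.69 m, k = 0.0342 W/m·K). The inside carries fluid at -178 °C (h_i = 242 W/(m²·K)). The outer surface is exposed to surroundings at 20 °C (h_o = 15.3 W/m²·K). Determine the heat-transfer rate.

Series thermal resistances, inner to outer:
  R_conv,in = 1/(4πr²h) = 1/(4π·1.65²·242) = 1.208×10^-4 K/W
  R_brass = (1/1.65 − 1/1.67)/(4πk) = 0.007258/(4π·101) = 5.719×10^-6 K/W
  R_aerogel blanket = (1/1.67 − 1/2.27)/(4πk) = 0.1583/(4π·0.0124) = 1.016 K/W
  R_fibreglass batt = (1/2.27 − 1/2.69)/(4πk) = 0.06878/(4π·0.0342) = 0.1600 K/W
  R_conv,out = 1/(4πr²h) = 1/(4π·2.69²·15.3) = 7.188×10^-4 K/W
ΣR = 1.208×10^-4 + 5.719×10^-6 + 1.016 + 0.1600 + 7.188×10^-4 = 1.177 K/W
Q = ΔT/ΣR = (-178 °C − 20 °C)/1.177 = -168 W
(Negative Q ⇒ heat flows inward; heat gain = 168 W.)

Q = 168 W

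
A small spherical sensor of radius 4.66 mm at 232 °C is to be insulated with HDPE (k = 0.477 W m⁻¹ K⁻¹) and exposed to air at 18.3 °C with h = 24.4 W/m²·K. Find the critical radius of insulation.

For a sphere, r_cr = 2k_ins/h = 2·0.477/24.4 = 0.0391 m = 3.91 cm

r_cr = 3.91 cm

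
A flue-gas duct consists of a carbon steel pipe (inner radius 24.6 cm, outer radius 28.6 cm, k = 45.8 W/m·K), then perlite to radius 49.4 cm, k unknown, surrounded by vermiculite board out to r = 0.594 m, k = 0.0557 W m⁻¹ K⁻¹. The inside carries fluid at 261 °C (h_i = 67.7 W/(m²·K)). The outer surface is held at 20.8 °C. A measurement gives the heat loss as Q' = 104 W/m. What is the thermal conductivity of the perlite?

ΣR = ΔT/Q' = |261 − 20.8|/104 = 2.310 m·K/W
Known resistances:
  R'_conv,in = 1/(2πr h) = 1/(2π·0.246·67.7) = 0.009556 m·K/W
  R'_carbon steel = ln(0.286/0.246)/(2πk) = 0.1507/(2π·45.8) = 5.235×10^-4 m·K/W
  R'_vermiculite board = ln(0.594/0.494)/(2πk) = 0.1843/(2π·0.0557) = 0.5267 m·K/W
R_perlite = ΣR − ΣR_known = 2.310 − 0.5368 = 1.773 m·K/W
ln(r₂/r₁)/(2πk) = 1.773 ⇒ k = 0.5465/(2π·1.773) = 0.0491 W/m·K

k = 0.0491 W/m·K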